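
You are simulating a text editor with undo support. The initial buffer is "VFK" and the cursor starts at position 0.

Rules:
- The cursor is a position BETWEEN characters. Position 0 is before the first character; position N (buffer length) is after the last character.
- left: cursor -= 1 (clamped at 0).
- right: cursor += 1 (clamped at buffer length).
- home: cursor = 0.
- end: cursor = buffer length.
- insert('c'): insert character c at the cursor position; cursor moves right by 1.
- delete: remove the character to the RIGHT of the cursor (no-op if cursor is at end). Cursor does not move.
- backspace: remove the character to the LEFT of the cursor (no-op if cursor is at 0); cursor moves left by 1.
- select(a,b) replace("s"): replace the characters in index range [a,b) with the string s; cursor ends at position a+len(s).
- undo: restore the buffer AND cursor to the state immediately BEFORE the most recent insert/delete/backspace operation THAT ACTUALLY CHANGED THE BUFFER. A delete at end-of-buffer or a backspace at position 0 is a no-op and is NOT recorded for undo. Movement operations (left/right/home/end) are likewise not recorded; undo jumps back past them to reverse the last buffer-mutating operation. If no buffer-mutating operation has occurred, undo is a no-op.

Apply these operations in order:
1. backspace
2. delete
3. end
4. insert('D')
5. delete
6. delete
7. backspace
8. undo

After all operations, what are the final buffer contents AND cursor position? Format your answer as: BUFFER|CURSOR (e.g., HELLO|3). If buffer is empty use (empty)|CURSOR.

Answer: FKD|3

Derivation:
After op 1 (backspace): buf='VFK' cursor=0
After op 2 (delete): buf='FK' cursor=0
After op 3 (end): buf='FK' cursor=2
After op 4 (insert('D')): buf='FKD' cursor=3
After op 5 (delete): buf='FKD' cursor=3
After op 6 (delete): buf='FKD' cursor=3
After op 7 (backspace): buf='FK' cursor=2
After op 8 (undo): buf='FKD' cursor=3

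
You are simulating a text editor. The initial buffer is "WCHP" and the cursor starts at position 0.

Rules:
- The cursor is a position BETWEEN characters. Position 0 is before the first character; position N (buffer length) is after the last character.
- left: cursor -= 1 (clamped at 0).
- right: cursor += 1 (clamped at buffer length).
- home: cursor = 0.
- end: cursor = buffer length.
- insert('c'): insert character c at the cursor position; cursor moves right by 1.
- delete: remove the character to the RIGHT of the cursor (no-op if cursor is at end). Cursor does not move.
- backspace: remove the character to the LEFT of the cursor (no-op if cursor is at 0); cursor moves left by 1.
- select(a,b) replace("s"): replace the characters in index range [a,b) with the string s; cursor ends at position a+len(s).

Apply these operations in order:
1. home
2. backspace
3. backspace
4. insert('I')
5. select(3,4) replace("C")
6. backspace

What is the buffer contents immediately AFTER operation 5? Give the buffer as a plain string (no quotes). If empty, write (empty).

Answer: IWCCP

Derivation:
After op 1 (home): buf='WCHP' cursor=0
After op 2 (backspace): buf='WCHP' cursor=0
After op 3 (backspace): buf='WCHP' cursor=0
After op 4 (insert('I')): buf='IWCHP' cursor=1
After op 5 (select(3,4) replace("C")): buf='IWCCP' cursor=4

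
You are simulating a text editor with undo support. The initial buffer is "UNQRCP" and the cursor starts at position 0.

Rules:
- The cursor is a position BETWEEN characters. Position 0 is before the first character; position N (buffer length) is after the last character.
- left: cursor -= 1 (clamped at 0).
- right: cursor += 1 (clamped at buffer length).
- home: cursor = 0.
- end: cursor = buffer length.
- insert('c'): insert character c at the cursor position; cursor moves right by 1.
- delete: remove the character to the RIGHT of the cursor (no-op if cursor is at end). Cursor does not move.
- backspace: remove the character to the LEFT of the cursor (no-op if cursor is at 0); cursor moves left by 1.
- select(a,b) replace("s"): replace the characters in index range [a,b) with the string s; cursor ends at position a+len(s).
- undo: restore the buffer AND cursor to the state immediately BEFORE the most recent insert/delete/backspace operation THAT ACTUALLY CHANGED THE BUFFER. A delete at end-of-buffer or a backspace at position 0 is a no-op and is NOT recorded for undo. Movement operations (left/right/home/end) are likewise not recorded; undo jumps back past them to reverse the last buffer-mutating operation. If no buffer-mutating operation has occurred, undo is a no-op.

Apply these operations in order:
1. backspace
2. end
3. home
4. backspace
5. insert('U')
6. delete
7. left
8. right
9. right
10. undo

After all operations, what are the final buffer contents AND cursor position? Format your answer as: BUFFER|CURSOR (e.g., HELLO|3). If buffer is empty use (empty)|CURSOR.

Answer: UUNQRCP|1

Derivation:
After op 1 (backspace): buf='UNQRCP' cursor=0
After op 2 (end): buf='UNQRCP' cursor=6
After op 3 (home): buf='UNQRCP' cursor=0
After op 4 (backspace): buf='UNQRCP' cursor=0
After op 5 (insert('U')): buf='UUNQRCP' cursor=1
After op 6 (delete): buf='UNQRCP' cursor=1
After op 7 (left): buf='UNQRCP' cursor=0
After op 8 (right): buf='UNQRCP' cursor=1
After op 9 (right): buf='UNQRCP' cursor=2
After op 10 (undo): buf='UUNQRCP' cursor=1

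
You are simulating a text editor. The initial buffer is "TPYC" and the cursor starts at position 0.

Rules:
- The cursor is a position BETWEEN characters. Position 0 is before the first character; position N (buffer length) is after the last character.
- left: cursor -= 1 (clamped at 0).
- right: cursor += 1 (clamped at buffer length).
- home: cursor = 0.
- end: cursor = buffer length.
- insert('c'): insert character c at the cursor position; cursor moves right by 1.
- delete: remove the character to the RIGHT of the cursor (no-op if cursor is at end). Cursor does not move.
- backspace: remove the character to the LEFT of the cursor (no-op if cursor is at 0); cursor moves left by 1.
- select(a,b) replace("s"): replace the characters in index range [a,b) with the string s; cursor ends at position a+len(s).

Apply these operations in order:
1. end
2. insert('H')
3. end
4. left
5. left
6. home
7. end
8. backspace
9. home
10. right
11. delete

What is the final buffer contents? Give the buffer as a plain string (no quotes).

After op 1 (end): buf='TPYC' cursor=4
After op 2 (insert('H')): buf='TPYCH' cursor=5
After op 3 (end): buf='TPYCH' cursor=5
After op 4 (left): buf='TPYCH' cursor=4
After op 5 (left): buf='TPYCH' cursor=3
After op 6 (home): buf='TPYCH' cursor=0
After op 7 (end): buf='TPYCH' cursor=5
After op 8 (backspace): buf='TPYC' cursor=4
After op 9 (home): buf='TPYC' cursor=0
After op 10 (right): buf='TPYC' cursor=1
After op 11 (delete): buf='TYC' cursor=1

Answer: TYC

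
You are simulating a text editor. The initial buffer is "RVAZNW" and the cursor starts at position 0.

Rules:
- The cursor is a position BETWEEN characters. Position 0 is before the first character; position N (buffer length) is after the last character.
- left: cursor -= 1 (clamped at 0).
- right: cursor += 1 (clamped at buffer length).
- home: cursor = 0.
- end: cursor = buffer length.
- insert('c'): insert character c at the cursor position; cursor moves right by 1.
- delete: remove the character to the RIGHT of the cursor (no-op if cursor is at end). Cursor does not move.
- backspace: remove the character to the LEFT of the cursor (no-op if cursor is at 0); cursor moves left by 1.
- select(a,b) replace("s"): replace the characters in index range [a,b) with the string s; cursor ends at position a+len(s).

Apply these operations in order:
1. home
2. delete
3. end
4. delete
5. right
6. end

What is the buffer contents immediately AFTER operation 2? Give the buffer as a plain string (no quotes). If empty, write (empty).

After op 1 (home): buf='RVAZNW' cursor=0
After op 2 (delete): buf='VAZNW' cursor=0

Answer: VAZNW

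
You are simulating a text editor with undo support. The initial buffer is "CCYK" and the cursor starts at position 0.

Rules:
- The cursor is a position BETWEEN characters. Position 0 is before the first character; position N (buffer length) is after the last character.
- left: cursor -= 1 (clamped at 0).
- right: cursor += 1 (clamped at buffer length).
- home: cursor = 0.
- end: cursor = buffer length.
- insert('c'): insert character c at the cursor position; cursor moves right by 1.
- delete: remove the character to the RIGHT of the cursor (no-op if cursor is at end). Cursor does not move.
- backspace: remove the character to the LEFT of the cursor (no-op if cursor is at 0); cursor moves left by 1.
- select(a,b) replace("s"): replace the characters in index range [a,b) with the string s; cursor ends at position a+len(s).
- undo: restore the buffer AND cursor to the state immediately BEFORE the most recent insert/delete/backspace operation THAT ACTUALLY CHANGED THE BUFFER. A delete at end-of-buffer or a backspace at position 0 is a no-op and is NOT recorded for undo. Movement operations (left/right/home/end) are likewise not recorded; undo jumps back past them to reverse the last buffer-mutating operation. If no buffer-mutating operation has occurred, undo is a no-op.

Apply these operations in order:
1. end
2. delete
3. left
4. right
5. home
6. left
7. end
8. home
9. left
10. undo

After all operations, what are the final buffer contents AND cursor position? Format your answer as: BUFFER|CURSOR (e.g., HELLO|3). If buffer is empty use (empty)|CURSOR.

Answer: CCYK|0

Derivation:
After op 1 (end): buf='CCYK' cursor=4
After op 2 (delete): buf='CCYK' cursor=4
After op 3 (left): buf='CCYK' cursor=3
After op 4 (right): buf='CCYK' cursor=4
After op 5 (home): buf='CCYK' cursor=0
After op 6 (left): buf='CCYK' cursor=0
After op 7 (end): buf='CCYK' cursor=4
After op 8 (home): buf='CCYK' cursor=0
After op 9 (left): buf='CCYK' cursor=0
After op 10 (undo): buf='CCYK' cursor=0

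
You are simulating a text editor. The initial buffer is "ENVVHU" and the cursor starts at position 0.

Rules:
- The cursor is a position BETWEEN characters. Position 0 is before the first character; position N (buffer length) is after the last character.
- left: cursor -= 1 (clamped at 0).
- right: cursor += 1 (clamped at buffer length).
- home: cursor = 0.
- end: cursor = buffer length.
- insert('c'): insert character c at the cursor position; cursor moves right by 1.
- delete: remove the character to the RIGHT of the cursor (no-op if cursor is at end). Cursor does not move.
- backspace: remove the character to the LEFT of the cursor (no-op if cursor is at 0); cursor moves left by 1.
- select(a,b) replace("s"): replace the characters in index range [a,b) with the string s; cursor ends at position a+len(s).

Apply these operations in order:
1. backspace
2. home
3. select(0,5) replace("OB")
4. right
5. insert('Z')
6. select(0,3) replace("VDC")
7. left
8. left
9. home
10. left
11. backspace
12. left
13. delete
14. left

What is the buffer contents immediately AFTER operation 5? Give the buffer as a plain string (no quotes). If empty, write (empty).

Answer: OBUZ

Derivation:
After op 1 (backspace): buf='ENVVHU' cursor=0
After op 2 (home): buf='ENVVHU' cursor=0
After op 3 (select(0,5) replace("OB")): buf='OBU' cursor=2
After op 4 (right): buf='OBU' cursor=3
After op 5 (insert('Z')): buf='OBUZ' cursor=4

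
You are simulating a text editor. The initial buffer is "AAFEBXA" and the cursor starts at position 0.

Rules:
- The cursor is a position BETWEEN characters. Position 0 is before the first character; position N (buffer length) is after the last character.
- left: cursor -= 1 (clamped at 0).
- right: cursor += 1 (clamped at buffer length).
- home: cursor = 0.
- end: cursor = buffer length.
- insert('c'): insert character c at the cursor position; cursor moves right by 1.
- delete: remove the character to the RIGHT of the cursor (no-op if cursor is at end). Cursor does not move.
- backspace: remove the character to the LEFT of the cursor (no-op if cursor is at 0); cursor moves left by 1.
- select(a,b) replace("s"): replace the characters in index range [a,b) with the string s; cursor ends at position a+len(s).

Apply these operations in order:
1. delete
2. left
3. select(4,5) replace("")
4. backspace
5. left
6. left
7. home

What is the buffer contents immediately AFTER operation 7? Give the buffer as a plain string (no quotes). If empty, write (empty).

After op 1 (delete): buf='AFEBXA' cursor=0
After op 2 (left): buf='AFEBXA' cursor=0
After op 3 (select(4,5) replace("")): buf='AFEBA' cursor=4
After op 4 (backspace): buf='AFEA' cursor=3
After op 5 (left): buf='AFEA' cursor=2
After op 6 (left): buf='AFEA' cursor=1
After op 7 (home): buf='AFEA' cursor=0

Answer: AFEA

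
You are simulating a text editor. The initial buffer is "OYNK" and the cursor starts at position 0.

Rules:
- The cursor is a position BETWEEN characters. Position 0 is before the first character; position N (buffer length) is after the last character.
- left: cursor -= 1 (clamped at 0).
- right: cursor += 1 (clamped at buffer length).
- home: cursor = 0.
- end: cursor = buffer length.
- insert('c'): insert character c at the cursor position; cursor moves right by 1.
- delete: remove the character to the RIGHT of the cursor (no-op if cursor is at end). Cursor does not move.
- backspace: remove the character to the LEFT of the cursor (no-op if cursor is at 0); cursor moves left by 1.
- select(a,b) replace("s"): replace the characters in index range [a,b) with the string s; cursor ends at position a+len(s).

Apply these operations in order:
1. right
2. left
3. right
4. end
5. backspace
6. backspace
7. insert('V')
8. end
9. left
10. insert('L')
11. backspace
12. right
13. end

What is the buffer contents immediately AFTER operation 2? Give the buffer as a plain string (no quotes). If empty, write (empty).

Answer: OYNK

Derivation:
After op 1 (right): buf='OYNK' cursor=1
After op 2 (left): buf='OYNK' cursor=0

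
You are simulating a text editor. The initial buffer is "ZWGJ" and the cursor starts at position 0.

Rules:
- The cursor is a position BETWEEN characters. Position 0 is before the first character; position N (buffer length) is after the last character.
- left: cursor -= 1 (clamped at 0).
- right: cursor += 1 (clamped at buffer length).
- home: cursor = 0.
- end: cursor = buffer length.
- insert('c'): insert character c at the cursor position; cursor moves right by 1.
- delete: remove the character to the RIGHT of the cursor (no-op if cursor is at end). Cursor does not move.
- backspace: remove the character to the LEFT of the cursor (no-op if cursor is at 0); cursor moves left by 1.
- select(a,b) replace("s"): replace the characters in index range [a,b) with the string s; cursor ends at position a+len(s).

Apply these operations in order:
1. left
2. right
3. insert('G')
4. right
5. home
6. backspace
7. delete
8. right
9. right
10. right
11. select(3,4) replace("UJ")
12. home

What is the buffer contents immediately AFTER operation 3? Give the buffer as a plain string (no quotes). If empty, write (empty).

After op 1 (left): buf='ZWGJ' cursor=0
After op 2 (right): buf='ZWGJ' cursor=1
After op 3 (insert('G')): buf='ZGWGJ' cursor=2

Answer: ZGWGJ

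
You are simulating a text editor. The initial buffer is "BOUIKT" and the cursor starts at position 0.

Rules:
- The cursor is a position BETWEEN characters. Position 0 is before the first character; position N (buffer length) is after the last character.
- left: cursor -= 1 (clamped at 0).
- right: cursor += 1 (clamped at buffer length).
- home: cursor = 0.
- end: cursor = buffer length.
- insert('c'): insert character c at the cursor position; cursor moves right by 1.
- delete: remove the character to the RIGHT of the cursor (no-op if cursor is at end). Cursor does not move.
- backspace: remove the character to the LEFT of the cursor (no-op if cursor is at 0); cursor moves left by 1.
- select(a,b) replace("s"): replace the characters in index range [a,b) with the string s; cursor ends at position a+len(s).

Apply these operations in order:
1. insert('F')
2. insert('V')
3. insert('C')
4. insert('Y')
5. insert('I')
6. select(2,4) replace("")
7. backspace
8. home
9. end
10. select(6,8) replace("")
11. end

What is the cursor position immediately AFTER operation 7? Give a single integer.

Answer: 1

Derivation:
After op 1 (insert('F')): buf='FBOUIKT' cursor=1
After op 2 (insert('V')): buf='FVBOUIKT' cursor=2
After op 3 (insert('C')): buf='FVCBOUIKT' cursor=3
After op 4 (insert('Y')): buf='FVCYBOUIKT' cursor=4
After op 5 (insert('I')): buf='FVCYIBOUIKT' cursor=5
After op 6 (select(2,4) replace("")): buf='FVIBOUIKT' cursor=2
After op 7 (backspace): buf='FIBOUIKT' cursor=1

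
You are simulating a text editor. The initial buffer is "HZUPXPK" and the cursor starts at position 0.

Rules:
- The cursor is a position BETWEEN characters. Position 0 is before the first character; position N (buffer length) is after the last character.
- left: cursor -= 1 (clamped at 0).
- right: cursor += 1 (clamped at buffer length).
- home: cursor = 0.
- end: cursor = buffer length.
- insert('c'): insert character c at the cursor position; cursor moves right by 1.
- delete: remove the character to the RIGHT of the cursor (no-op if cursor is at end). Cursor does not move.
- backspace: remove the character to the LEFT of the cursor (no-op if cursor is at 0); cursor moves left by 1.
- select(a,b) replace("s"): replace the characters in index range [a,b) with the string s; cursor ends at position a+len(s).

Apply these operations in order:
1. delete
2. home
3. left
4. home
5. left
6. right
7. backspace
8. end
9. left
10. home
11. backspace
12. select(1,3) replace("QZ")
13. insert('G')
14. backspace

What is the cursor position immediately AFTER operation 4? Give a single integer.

After op 1 (delete): buf='ZUPXPK' cursor=0
After op 2 (home): buf='ZUPXPK' cursor=0
After op 3 (left): buf='ZUPXPK' cursor=0
After op 4 (home): buf='ZUPXPK' cursor=0

Answer: 0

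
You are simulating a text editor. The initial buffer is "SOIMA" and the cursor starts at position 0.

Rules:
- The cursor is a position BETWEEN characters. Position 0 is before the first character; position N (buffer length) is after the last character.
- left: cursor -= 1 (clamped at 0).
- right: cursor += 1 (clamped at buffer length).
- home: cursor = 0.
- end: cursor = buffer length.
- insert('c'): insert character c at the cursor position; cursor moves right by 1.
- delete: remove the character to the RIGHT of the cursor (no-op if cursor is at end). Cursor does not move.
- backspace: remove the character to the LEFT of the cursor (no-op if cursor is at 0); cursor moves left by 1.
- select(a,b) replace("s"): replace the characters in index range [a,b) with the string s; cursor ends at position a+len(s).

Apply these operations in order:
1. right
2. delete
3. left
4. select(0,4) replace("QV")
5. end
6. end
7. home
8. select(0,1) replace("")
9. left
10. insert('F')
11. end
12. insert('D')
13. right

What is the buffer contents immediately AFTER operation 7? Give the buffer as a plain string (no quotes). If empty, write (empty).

Answer: QV

Derivation:
After op 1 (right): buf='SOIMA' cursor=1
After op 2 (delete): buf='SIMA' cursor=1
After op 3 (left): buf='SIMA' cursor=0
After op 4 (select(0,4) replace("QV")): buf='QV' cursor=2
After op 5 (end): buf='QV' cursor=2
After op 6 (end): buf='QV' cursor=2
After op 7 (home): buf='QV' cursor=0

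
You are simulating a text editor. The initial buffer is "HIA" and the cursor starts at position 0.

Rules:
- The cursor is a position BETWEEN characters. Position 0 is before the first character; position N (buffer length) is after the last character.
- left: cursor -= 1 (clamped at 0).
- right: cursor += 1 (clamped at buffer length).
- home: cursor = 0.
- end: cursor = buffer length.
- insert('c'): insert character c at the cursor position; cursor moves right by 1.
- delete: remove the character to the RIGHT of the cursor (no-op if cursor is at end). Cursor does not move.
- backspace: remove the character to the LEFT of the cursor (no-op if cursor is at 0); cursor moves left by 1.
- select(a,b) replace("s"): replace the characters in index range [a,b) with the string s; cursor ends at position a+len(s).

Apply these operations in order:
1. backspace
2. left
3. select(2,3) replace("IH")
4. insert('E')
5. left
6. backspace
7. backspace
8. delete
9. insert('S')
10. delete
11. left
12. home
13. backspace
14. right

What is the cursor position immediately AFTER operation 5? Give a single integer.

Answer: 4

Derivation:
After op 1 (backspace): buf='HIA' cursor=0
After op 2 (left): buf='HIA' cursor=0
After op 3 (select(2,3) replace("IH")): buf='HIIH' cursor=4
After op 4 (insert('E')): buf='HIIHE' cursor=5
After op 5 (left): buf='HIIHE' cursor=4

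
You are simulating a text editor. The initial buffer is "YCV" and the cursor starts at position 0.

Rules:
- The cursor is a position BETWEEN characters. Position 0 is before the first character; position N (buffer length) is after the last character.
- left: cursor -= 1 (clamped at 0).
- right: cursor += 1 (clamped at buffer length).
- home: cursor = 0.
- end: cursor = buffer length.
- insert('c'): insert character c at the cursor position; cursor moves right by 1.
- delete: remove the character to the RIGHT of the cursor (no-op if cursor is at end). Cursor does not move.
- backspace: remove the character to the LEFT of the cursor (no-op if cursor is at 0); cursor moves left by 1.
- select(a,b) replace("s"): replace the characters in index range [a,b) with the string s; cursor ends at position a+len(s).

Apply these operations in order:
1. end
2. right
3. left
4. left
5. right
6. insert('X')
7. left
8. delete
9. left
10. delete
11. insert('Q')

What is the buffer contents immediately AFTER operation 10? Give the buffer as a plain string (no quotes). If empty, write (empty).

Answer: YV

Derivation:
After op 1 (end): buf='YCV' cursor=3
After op 2 (right): buf='YCV' cursor=3
After op 3 (left): buf='YCV' cursor=2
After op 4 (left): buf='YCV' cursor=1
After op 5 (right): buf='YCV' cursor=2
After op 6 (insert('X')): buf='YCXV' cursor=3
After op 7 (left): buf='YCXV' cursor=2
After op 8 (delete): buf='YCV' cursor=2
After op 9 (left): buf='YCV' cursor=1
After op 10 (delete): buf='YV' cursor=1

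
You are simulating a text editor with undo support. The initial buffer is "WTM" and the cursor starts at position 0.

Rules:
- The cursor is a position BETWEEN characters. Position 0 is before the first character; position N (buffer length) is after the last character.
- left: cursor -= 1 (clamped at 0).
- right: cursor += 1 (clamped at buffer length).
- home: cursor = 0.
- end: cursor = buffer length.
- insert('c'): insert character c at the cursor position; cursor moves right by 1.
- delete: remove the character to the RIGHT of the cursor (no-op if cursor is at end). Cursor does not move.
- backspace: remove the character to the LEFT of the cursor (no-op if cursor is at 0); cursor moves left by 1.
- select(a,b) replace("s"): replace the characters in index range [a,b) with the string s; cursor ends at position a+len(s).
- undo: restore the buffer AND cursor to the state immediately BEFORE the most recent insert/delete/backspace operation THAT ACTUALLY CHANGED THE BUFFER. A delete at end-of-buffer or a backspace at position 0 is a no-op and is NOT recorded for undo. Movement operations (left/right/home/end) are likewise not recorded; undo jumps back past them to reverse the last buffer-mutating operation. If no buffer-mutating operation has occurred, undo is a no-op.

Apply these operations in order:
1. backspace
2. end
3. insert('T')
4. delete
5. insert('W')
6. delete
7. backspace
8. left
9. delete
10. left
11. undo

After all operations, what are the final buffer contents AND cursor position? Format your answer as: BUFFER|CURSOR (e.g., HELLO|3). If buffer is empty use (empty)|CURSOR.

Answer: WTMT|3

Derivation:
After op 1 (backspace): buf='WTM' cursor=0
After op 2 (end): buf='WTM' cursor=3
After op 3 (insert('T')): buf='WTMT' cursor=4
After op 4 (delete): buf='WTMT' cursor=4
After op 5 (insert('W')): buf='WTMTW' cursor=5
After op 6 (delete): buf='WTMTW' cursor=5
After op 7 (backspace): buf='WTMT' cursor=4
After op 8 (left): buf='WTMT' cursor=3
After op 9 (delete): buf='WTM' cursor=3
After op 10 (left): buf='WTM' cursor=2
After op 11 (undo): buf='WTMT' cursor=3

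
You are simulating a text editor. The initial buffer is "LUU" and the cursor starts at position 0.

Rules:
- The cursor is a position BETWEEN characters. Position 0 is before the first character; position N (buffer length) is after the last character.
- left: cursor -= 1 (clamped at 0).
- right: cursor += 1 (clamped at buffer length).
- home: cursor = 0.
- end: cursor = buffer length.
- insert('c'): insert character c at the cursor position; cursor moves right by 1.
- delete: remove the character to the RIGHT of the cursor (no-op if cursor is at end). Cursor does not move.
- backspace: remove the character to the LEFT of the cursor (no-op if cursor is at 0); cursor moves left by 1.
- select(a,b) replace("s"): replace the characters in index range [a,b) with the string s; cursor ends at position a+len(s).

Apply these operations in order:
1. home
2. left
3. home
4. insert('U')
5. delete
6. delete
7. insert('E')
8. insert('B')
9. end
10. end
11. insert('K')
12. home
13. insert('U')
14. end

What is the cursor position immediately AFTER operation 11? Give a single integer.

Answer: 5

Derivation:
After op 1 (home): buf='LUU' cursor=0
After op 2 (left): buf='LUU' cursor=0
After op 3 (home): buf='LUU' cursor=0
After op 4 (insert('U')): buf='ULUU' cursor=1
After op 5 (delete): buf='UUU' cursor=1
After op 6 (delete): buf='UU' cursor=1
After op 7 (insert('E')): buf='UEU' cursor=2
After op 8 (insert('B')): buf='UEBU' cursor=3
After op 9 (end): buf='UEBU' cursor=4
After op 10 (end): buf='UEBU' cursor=4
After op 11 (insert('K')): buf='UEBUK' cursor=5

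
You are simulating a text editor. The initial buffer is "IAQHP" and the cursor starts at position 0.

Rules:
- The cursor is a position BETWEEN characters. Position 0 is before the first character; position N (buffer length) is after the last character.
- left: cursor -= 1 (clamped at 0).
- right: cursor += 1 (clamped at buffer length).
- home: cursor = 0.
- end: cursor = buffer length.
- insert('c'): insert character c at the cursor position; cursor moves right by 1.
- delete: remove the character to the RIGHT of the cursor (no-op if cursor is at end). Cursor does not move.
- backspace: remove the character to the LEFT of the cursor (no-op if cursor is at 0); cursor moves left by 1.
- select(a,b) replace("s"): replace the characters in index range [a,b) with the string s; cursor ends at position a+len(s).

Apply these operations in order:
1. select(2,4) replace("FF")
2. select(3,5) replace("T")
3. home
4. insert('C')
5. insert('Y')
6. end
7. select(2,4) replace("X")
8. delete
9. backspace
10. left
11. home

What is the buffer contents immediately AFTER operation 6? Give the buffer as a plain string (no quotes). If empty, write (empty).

After op 1 (select(2,4) replace("FF")): buf='IAFFP' cursor=4
After op 2 (select(3,5) replace("T")): buf='IAFT' cursor=4
After op 3 (home): buf='IAFT' cursor=0
After op 4 (insert('C')): buf='CIAFT' cursor=1
After op 5 (insert('Y')): buf='CYIAFT' cursor=2
After op 6 (end): buf='CYIAFT' cursor=6

Answer: CYIAFT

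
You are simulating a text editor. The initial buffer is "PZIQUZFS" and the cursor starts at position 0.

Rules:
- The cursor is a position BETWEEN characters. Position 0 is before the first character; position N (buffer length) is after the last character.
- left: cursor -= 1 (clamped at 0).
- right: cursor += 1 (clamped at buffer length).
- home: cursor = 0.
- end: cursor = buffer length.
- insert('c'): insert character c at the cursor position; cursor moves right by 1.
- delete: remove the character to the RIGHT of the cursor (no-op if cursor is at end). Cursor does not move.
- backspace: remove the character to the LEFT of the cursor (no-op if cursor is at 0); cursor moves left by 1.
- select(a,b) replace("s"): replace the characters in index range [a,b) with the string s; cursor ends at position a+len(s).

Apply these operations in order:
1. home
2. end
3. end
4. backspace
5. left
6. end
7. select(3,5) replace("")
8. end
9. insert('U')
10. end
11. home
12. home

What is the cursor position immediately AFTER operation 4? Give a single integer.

Answer: 7

Derivation:
After op 1 (home): buf='PZIQUZFS' cursor=0
After op 2 (end): buf='PZIQUZFS' cursor=8
After op 3 (end): buf='PZIQUZFS' cursor=8
After op 4 (backspace): buf='PZIQUZF' cursor=7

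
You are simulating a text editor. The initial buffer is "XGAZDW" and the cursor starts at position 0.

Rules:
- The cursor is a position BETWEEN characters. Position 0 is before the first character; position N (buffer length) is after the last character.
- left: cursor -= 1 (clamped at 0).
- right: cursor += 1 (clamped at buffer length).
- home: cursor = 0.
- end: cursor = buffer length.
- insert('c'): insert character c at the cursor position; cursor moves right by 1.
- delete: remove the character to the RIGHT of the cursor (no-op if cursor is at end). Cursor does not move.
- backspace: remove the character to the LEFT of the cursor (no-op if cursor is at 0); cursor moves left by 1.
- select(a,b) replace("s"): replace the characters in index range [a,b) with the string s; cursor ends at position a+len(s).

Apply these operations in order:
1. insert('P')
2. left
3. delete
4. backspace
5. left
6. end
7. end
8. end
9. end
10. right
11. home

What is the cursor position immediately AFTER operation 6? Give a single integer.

Answer: 6

Derivation:
After op 1 (insert('P')): buf='PXGAZDW' cursor=1
After op 2 (left): buf='PXGAZDW' cursor=0
After op 3 (delete): buf='XGAZDW' cursor=0
After op 4 (backspace): buf='XGAZDW' cursor=0
After op 5 (left): buf='XGAZDW' cursor=0
After op 6 (end): buf='XGAZDW' cursor=6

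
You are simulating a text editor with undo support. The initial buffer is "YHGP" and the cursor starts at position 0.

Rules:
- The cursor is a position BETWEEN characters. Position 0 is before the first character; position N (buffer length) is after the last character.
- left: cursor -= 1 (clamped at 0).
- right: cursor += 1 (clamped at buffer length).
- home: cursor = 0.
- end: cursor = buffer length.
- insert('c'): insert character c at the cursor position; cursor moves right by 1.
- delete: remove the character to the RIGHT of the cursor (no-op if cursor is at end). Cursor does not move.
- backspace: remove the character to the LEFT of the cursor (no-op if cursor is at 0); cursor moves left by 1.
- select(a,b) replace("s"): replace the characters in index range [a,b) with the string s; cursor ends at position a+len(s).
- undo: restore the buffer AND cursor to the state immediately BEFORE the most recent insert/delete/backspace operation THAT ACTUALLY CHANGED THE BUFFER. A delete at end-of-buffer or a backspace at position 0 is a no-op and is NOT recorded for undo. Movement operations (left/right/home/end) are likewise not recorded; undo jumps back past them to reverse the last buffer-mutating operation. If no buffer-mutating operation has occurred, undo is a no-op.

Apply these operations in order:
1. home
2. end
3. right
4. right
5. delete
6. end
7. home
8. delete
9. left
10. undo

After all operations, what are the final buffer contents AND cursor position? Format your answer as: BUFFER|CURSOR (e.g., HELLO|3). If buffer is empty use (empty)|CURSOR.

After op 1 (home): buf='YHGP' cursor=0
After op 2 (end): buf='YHGP' cursor=4
After op 3 (right): buf='YHGP' cursor=4
After op 4 (right): buf='YHGP' cursor=4
After op 5 (delete): buf='YHGP' cursor=4
After op 6 (end): buf='YHGP' cursor=4
After op 7 (home): buf='YHGP' cursor=0
After op 8 (delete): buf='HGP' cursor=0
After op 9 (left): buf='HGP' cursor=0
After op 10 (undo): buf='YHGP' cursor=0

Answer: YHGP|0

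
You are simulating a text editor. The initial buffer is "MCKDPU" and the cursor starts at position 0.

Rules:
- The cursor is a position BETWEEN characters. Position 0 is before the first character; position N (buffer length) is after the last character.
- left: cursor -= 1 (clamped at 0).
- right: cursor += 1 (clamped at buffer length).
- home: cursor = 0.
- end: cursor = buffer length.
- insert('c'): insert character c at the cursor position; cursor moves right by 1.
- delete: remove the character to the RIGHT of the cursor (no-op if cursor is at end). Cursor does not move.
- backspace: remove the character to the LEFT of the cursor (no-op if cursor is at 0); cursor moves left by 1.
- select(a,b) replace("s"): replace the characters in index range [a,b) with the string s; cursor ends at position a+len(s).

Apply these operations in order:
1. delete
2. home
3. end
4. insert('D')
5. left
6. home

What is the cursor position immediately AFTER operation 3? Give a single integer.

After op 1 (delete): buf='CKDPU' cursor=0
After op 2 (home): buf='CKDPU' cursor=0
After op 3 (end): buf='CKDPU' cursor=5

Answer: 5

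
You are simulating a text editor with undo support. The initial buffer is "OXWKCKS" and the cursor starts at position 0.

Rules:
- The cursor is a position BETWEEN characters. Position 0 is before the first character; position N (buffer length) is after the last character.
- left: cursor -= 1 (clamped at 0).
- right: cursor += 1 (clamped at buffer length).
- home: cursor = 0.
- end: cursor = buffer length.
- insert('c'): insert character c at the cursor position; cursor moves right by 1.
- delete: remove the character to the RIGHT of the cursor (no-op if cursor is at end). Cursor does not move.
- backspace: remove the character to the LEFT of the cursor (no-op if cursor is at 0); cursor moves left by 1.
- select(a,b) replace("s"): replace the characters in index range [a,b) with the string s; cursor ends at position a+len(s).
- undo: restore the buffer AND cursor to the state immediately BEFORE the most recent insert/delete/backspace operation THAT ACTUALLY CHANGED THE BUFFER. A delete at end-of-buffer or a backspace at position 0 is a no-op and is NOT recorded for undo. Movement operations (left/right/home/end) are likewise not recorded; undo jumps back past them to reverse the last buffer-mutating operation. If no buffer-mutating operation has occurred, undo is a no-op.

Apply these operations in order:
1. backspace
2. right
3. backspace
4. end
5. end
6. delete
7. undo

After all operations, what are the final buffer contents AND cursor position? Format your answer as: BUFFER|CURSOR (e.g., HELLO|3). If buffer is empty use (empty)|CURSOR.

Answer: OXWKCKS|1

Derivation:
After op 1 (backspace): buf='OXWKCKS' cursor=0
After op 2 (right): buf='OXWKCKS' cursor=1
After op 3 (backspace): buf='XWKCKS' cursor=0
After op 4 (end): buf='XWKCKS' cursor=6
After op 5 (end): buf='XWKCKS' cursor=6
After op 6 (delete): buf='XWKCKS' cursor=6
After op 7 (undo): buf='OXWKCKS' cursor=1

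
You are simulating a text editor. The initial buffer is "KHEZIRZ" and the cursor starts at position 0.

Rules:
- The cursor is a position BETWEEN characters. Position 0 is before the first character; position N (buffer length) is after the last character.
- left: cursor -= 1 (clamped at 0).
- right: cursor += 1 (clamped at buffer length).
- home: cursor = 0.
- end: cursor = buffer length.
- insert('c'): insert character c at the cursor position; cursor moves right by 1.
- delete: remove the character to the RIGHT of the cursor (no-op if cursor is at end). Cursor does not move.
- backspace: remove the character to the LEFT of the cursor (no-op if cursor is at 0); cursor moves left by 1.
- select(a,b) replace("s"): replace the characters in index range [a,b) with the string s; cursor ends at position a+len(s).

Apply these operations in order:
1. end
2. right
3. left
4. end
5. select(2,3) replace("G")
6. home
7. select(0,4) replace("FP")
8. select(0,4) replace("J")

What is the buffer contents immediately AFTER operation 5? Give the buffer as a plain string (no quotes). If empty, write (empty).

Answer: KHGZIRZ

Derivation:
After op 1 (end): buf='KHEZIRZ' cursor=7
After op 2 (right): buf='KHEZIRZ' cursor=7
After op 3 (left): buf='KHEZIRZ' cursor=6
After op 4 (end): buf='KHEZIRZ' cursor=7
After op 5 (select(2,3) replace("G")): buf='KHGZIRZ' cursor=3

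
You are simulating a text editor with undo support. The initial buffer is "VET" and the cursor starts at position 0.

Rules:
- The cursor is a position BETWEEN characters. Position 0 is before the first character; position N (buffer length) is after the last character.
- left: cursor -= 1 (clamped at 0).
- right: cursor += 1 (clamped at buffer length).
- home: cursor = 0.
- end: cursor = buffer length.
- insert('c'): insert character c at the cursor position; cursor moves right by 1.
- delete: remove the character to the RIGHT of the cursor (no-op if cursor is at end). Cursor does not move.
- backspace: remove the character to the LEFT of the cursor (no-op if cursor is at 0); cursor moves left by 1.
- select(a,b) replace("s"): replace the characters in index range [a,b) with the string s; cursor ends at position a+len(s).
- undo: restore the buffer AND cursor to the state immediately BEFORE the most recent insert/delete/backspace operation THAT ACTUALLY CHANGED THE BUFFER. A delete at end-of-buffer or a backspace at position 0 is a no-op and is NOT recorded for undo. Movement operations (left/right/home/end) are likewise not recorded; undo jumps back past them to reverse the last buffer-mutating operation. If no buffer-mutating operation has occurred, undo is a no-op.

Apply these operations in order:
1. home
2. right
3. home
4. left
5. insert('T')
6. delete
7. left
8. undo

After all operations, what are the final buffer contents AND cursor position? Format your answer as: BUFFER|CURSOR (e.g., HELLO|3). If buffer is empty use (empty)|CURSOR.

Answer: TVET|1

Derivation:
After op 1 (home): buf='VET' cursor=0
After op 2 (right): buf='VET' cursor=1
After op 3 (home): buf='VET' cursor=0
After op 4 (left): buf='VET' cursor=0
After op 5 (insert('T')): buf='TVET' cursor=1
After op 6 (delete): buf='TET' cursor=1
After op 7 (left): buf='TET' cursor=0
After op 8 (undo): buf='TVET' cursor=1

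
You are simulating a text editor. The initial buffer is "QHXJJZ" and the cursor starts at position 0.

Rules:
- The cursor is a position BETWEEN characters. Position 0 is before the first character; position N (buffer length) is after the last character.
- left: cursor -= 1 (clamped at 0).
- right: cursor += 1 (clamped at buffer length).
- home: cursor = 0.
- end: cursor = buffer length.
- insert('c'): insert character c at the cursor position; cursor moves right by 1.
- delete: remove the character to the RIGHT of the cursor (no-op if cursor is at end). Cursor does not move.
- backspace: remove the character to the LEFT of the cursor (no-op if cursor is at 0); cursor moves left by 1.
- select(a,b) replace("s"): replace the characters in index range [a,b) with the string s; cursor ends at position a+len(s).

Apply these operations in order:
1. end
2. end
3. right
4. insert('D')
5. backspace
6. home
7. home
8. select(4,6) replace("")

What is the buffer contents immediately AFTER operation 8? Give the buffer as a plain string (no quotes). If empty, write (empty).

After op 1 (end): buf='QHXJJZ' cursor=6
After op 2 (end): buf='QHXJJZ' cursor=6
After op 3 (right): buf='QHXJJZ' cursor=6
After op 4 (insert('D')): buf='QHXJJZD' cursor=7
After op 5 (backspace): buf='QHXJJZ' cursor=6
After op 6 (home): buf='QHXJJZ' cursor=0
After op 7 (home): buf='QHXJJZ' cursor=0
After op 8 (select(4,6) replace("")): buf='QHXJ' cursor=4

Answer: QHXJ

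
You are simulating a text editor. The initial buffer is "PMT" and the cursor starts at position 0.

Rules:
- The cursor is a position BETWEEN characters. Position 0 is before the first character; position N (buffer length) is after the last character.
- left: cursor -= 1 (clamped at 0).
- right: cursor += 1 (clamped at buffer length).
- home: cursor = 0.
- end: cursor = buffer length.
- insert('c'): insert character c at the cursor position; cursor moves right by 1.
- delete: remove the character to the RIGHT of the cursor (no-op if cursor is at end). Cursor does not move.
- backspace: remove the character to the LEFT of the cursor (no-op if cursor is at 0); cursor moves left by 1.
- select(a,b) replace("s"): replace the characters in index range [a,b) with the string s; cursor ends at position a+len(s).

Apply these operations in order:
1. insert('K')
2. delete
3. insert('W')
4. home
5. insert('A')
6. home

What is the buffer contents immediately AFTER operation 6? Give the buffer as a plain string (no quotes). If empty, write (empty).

After op 1 (insert('K')): buf='KPMT' cursor=1
After op 2 (delete): buf='KMT' cursor=1
After op 3 (insert('W')): buf='KWMT' cursor=2
After op 4 (home): buf='KWMT' cursor=0
After op 5 (insert('A')): buf='AKWMT' cursor=1
After op 6 (home): buf='AKWMT' cursor=0

Answer: AKWMT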